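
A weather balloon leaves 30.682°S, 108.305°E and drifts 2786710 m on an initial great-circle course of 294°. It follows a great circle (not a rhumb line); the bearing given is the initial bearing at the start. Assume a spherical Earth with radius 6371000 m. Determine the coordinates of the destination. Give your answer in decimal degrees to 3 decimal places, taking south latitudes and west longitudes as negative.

latitude -18.304°, longitude 84.251°

Central angle δ = d/R = 0.437405 rad.
Converting: φ₁ = -0.535502 rad, θ = 5.131268 rad.
Destination latitude: φ₂ = arcsin( sin φ₁ cos δ + cos φ₁ sin δ cos θ ) = arcsin(-0.314061) = -18.304°.
For the longitude increment, Δλ = atan2( sin θ sin δ cos φ₁, cos δ − sin φ₁ sin φ₂ ) = atan2(-0.332798, 0.745597) = -24.054°.
λ₂ = 108.305° + -24.054° = 84.251°.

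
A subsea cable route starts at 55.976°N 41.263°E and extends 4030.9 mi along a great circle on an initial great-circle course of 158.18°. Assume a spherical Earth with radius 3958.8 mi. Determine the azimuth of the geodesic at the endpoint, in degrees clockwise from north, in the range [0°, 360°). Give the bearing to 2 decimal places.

δ = 4030.9/3958.8 = 1.018213 rad (58.3393°).
Start latitude φ₁ = 0.976966 rad; initial bearing θ = 2.760762 rad.
Applying the spherical law of cosines for sides, sin φ₂ = sin φ₁ cos δ + cos φ₁ sin δ cos θ = -0.007114, so φ₂ = -0.408°.
For the longitude increment, Δλ = atan2( sin θ sin δ cos φ₁, cos δ − sin φ₁ sin φ₂ ) = atan2(0.177024, 0.530784) = 18.444°.
Hence λ₂ = 41.263° + 18.444° = 59.707°.
The forward bearing on arrival equals the back-azimuth from the destination plus 180°.
Back-azimuth from P₂ (-0.41°, 59.71°) to P₁ (55.98°, 41.26°), with Δλ' = λ₁ − λ₂ = -18.44°: atan2( sin Δλ' cos φ₁ , cos φ₂ sin φ₁ − sin φ₂ cos φ₁ cos Δλ' ) = 348.00°.
Final bearing = (348.00° + 180°) mod 360° = 168.00°.

final bearing 168.00°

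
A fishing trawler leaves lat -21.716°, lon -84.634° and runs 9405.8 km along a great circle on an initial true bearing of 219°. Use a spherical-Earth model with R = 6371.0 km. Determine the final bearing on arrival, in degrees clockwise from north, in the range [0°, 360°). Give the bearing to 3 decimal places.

final bearing 297.184°

δ = 9405.8/6371 = 1.476346 rad (84.5884°).
With φ₁ = -21.716° = -0.379016 rad and θ = 219° = 3.822271 rad:
sin φ₂ = sin φ₁ cos δ + cos φ₁ sin δ cos θ = (-0.370006)(0.094310) + (0.929029)(0.995543)(-0.777146) = -0.753669
φ₂ = asin(-0.753669) = -0.853626 rad = -48.909°.
For the longitude increment, Δλ = atan2( sin θ sin δ cos φ₁, cos δ − sin φ₁ sin φ₂ ) = atan2(-0.582051, -0.184552) = -107.592°.
λ₂ = -84.634° + -107.592° = -192.226°, normalized to (−180°, 180°] → 167.774°.
The forward bearing on arrival equals the back-azimuth from the destination plus 180°.
Back-azimuth from P₂ (-48.909°, 167.774°) to P₁ (-21.716°, -84.634°), with Δλ' = λ₁ − λ₂ = -252.408°: atan2( sin Δλ' cos φ₁ , cos φ₂ sin φ₁ − sin φ₂ cos φ₁ cos Δλ' ) = 117.184°.
Final bearing = (117.184° + 180°) mod 360° = 297.184°.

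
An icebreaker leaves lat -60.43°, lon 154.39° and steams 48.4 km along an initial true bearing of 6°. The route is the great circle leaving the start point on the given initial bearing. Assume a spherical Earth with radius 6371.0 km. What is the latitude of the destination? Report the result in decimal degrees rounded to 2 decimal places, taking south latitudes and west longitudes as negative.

δ = 48.4/6371 = 0.007597 rad (0.4353°).
Converting: φ₁ = -1.054702 rad, θ = 0.104720 rad.
sin φ₂ = sin φ₁ cos δ + cos φ₁ sin δ cos θ = (-0.869753)(0.999971) + (0.493487)(0.007597)(0.994522) = -0.866000
φ₂ = asin(-0.866000) = -1.047147 rad = -60.00°.
For the longitude increment, Δλ = atan2( sin θ sin δ cos φ₁, cos δ − sin φ₁ sin φ₂ ) = atan2(0.000392, 0.246765) = 0.09°.
Hence λ₂ = 154.39° + 0.09° = 154.48°.

latitude -60.00°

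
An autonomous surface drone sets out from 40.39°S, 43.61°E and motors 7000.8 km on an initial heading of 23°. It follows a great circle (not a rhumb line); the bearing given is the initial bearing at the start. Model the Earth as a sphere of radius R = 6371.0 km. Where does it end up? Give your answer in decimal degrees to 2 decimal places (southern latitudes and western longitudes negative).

latitude 19.26°, longitude 65.24°

Angular distance δ = d/R = 7000.8 / 6371 = 1.098854 rad.
With φ₁ = -40.39° = -0.704938 rad and θ = 23° = 0.401426 rad:
Destination latitude: φ₂ = arcsin( sin φ₁ cos δ + cos φ₁ sin δ cos θ ) = arcsin(0.329878) = 19.26°.
Δλ = atan2( sin θ sin δ cos φ₁ , cos δ − sin φ₁ sin φ₂ ) = atan2(0.265069, 0.668374) = 0.377562 rad = 21.63°.
λ₂ = λ₁ + Δλ = 65.24°.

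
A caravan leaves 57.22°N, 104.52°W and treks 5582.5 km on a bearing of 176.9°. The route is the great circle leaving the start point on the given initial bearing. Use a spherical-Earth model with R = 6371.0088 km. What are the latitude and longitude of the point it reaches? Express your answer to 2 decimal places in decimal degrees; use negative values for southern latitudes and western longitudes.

latitude 7.05°, longitude -102.12°

Angular distance δ = d/R = 5582.5 / 6371.0088 = 0.876235 rad.
With φ₁ = 57.22° = 0.998677 rad and θ = 176.9° = 3.087487 rad:
Destination latitude: φ₂ = arcsin( sin φ₁ cos δ + cos φ₁ sin δ cos θ ) = arcsin(0.122746) = 7.05°.
Δλ = atan2( sin θ sin δ cos φ₁ , cos δ − sin φ₁ sin φ₂ ) = atan2(0.022496, 0.536850) = 0.041879 rad = 2.40°.
λ₂ = λ₁ + Δλ = -102.12°.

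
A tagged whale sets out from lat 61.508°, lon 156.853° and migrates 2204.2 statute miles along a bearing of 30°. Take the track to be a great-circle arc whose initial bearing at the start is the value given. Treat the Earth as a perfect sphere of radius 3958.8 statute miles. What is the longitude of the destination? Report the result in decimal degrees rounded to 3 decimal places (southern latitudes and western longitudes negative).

Central angle δ = d/R = 0.556785 rad.
With φ₁ = 61.508° = 1.073517 rad and θ = 30° = 0.523599 rad:
sin φ₂ = sin φ₁ cos δ + cos φ₁ sin δ cos θ = (0.878884)(0.848959) + (0.477036)(0.528459)(0.866025) = 0.964456
φ₂ = asin(0.964456) = 1.303376 rad = 74.678°.
For the longitude increment, Δλ = atan2( sin θ sin δ cos φ₁, cos δ − sin φ₁ sin φ₂ ) = atan2(0.126047, 0.001314) = 89.403°.
λ₂ = 156.853° + 89.403° = 246.256°, normalized to (−180°, 180°] → -113.744°.

longitude -113.744°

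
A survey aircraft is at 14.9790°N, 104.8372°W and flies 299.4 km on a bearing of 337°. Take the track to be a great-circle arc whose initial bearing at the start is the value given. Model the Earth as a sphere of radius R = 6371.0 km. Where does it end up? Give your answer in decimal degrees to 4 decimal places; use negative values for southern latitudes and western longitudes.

Angular distance δ = d/R = 299.4 / 6371 = 0.046994 rad.
With φ₁ = 14.9790° = 0.261433 rad and θ = 337° = 5.881760 rad:
sin φ₂ = sin φ₁ cos δ + cos φ₁ sin δ cos θ = (0.258465)(0.998896) + (0.966021)(0.046977)(0.920505) = 0.299953
φ₂ = asin(0.299953) = 0.304643 rad = 17.4548°.
Δλ = atan2( sin θ sin δ cos φ₁ , cos δ − sin φ₁ sin φ₂ ) = atan2(-0.017732, 0.921369) = -0.019243 rad = -1.1025°.
λ₂ = λ₁ + Δλ = -105.9397°.

latitude 17.4548°, longitude -105.9397°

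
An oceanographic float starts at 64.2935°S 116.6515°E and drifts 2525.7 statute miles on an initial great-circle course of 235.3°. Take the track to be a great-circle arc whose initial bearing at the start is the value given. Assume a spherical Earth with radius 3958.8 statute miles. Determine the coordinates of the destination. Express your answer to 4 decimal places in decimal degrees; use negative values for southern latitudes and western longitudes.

δ = 2525.7/3958.8 = 0.637996 rad (36.5545°).
Converting: φ₁ = -1.122133 rad, θ = 4.106760 rad.
Destination latitude: φ₂ = arcsin( sin φ₁ cos δ + cos φ₁ sin δ cos θ ) = arcsin(-0.870856) = -60.5583°.
For the longitude increment, Δλ = atan2( sin θ sin δ cos φ₁, cos δ − sin φ₁ sin φ₂ ) = atan2(-0.212395, 0.018625) = -84.9886°.
λ₂ = λ₁ + Δλ = 31.6629°.

latitude -60.5583°, longitude 31.6629°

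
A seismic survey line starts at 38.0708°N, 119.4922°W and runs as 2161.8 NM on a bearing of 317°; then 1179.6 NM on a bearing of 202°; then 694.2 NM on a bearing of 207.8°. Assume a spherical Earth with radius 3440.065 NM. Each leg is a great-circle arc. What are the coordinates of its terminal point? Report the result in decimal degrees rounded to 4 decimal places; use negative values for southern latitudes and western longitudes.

Apply the spherical direct solution leg by leg, carrying full precision between legs.
Leg 1: from (38.0708°, -119.4922°), δ = 2161.8/3440.065 = 0.628418 rad, θ = 317° → φ = 56.8561°, λ = -166.6555°.
Leg 2: from (56.8561°, -166.6555°), δ = 1179.6/3440.065 = 0.342900 rad, θ = 202° → φ = 38.1786°, λ = -175.8754°.
Leg 3: from (38.1786°, -175.8754°), δ = 694.2/3440.065 = 0.201799 rad, θ = 207.8° → φ = 27.7879°, λ = 178.0592°.

latitude 27.7879°, longitude 178.0592°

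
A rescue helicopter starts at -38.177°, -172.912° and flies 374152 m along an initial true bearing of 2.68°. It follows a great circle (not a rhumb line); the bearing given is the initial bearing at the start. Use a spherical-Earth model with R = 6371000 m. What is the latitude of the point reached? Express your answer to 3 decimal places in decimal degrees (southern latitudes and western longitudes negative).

Central angle δ = d/R = 0.058727 rad.
Converting: φ₁ = -0.666314 rad, θ = 0.046775 rad.
Applying the spherical law of cosines for sides, sin φ₂ = sin φ₁ cos δ + cos φ₁ sin δ cos θ = -0.570938, so φ₂ = -34.816°.
Δλ = atan2( sin θ sin δ cos φ₁ , cos δ − sin φ₁ sin φ₂ ) = atan2(0.002157, 0.645383) = 0.003343 rad = 0.192°.
Hence λ₂ = -172.912° + 0.192° = -172.720°.

latitude -34.816°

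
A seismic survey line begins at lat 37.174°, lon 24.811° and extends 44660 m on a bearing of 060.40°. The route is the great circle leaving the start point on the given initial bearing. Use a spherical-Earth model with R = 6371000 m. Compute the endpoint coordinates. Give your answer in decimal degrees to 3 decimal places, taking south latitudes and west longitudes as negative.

latitude 37.372°, longitude 25.250°

δ = 44660/6371000 = 0.007010 rad (0.4016°).
With φ₁ = 37.174° = 0.648809 rad and θ = 60.4° = 1.054179 rad:
Applying the spherical law of cosines for sides, sin φ₂ = sin φ₁ cos δ + cos φ₁ sin δ cos θ = 0.606982, so φ₂ = 37.372°.
For the longitude increment, Δλ = atan2( sin θ sin δ cos φ₁, cos δ − sin φ₁ sin φ₂ ) = atan2(0.004857, 0.633214) = 0.439°.
λ₂ = λ₁ + Δλ = 25.250°.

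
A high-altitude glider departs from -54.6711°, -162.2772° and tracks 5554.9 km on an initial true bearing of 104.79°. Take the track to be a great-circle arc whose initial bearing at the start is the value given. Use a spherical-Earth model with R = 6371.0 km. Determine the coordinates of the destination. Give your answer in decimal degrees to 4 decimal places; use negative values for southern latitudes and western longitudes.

latitude -39.6355°, longitude -88.3026°

Central angle δ = d/R = 0.871904 rad.
With φ₁ = -54.6711° = -0.954191 rad and θ = 104.79° = 1.828931 rad:
sin φ₂ = sin φ₁ cos δ + cos φ₁ sin δ cos θ = (-0.815846)(0.643370) + (0.578269)(0.765555)(-0.255277) = -0.637901
φ₂ = asin(-0.637901) = -0.691770 rad = -39.6355°.
For the longitude increment, Δλ = atan2( sin θ sin δ cos φ₁, cos δ − sin φ₁ sin φ₂ ) = atan2(0.428030, 0.122941) = 73.9746°.
λ₂ = -162.2772° + 73.9746° = -88.3026°.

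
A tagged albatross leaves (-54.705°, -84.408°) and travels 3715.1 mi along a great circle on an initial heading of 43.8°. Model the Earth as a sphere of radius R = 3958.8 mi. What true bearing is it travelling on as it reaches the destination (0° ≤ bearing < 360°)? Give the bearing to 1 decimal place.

Central angle δ = d/R = 0.938441 rad.
With φ₁ = -54.705° = -0.954782 rad and θ = 43.8° = 0.764454 rad:
Destination latitude: φ₂ = arcsin( sin φ₁ cos δ + cos φ₁ sin δ cos θ ) = arcsin(-0.146018) = -8.396°.
Then Δλ = atan2(0.322583, 0.471868) = 0.599655 rad, from sin θ sin δ cos φ₁ over cos δ − sin φ₁ sin φ₂.
Hence λ₂ = -84.408° + 34.358° = -50.050°.
The forward bearing on arrival equals the back-azimuth from the destination plus 180°.
Back-azimuth from P₂ (-8.4°, -50.1°) to P₁ (-54.7°, -84.4°), with Δλ' = λ₁ − λ₂ = -34.4°: atan2( sin Δλ' cos φ₁ , cos φ₂ sin φ₁ − sin φ₂ cos φ₁ cos Δλ' ) = 203.8°.
Final bearing = (203.8° + 180°) mod 360° = 23.8°.

final bearing 23.8°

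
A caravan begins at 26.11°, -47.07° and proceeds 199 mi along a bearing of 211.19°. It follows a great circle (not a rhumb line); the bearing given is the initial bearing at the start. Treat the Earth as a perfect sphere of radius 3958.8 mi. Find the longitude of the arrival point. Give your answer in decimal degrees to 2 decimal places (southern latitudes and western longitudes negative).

Central angle δ = d/R = 0.050268 rad.
Converting: φ₁ = 0.455705 rad, θ = 3.685961 rad.
sin φ₂ = sin φ₁ cos δ + cos φ₁ sin δ cos θ = (0.440096)(0.998737) + (0.897951)(0.050247)(-0.855455) = 0.400943
φ₂ = asin(0.400943) = 0.412546 rad = 23.64°.
Then Δλ = atan2(-0.023366, 0.822284) = -0.028408 rad, from sin θ sin δ cos φ₁ over cos δ − sin φ₁ sin φ₂.
λ₂ = -47.07° + -1.63° = -48.70°.

longitude -48.70°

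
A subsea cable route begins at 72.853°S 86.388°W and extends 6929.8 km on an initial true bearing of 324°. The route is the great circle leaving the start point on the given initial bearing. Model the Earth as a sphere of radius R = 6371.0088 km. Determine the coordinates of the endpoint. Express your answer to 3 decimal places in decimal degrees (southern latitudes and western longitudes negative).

latitude -13.453°, longitude -118.746°

Central angle δ = d/R = 1.087708 rad.
Start latitude φ₁ = -1.271525 rad; initial bearing θ = 5.654867 rad.
sin φ₂ = sin φ₁ cos δ + cos φ₁ sin δ cos θ = (-0.955551)(0.464516) + (0.294824)(0.885565)(0.809017) = -0.232646
φ₂ = asin(-0.232646) = -0.234797 rad = -13.453°.
Δλ = atan2( sin θ sin δ cos φ₁ , cos δ − sin φ₁ sin φ₂ ) = atan2(-0.153462, 0.242211) = -0.564753 rad = -32.358°.
Hence λ₂ = -86.388° + -32.358° = -118.746°.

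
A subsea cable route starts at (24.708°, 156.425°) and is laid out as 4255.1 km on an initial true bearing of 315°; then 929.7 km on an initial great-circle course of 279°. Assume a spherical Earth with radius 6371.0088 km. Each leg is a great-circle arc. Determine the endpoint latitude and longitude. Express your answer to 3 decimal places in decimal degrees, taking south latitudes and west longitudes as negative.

latitude 47.218°, longitude 104.662°

Apply the spherical direct solution leg by leg, carrying full precision between legs.
Leg 1: from (24.708°, 156.425°), δ = 4255.1/6371.0088 = 0.667885 rad, θ = 315° → φ = 46.554°, λ = 116.869°.
Leg 2: from (46.554°, 116.869°), δ = 929.7/6371.0088 = 0.145927 rad, θ = 279° → φ = 47.218°, λ = 104.662°.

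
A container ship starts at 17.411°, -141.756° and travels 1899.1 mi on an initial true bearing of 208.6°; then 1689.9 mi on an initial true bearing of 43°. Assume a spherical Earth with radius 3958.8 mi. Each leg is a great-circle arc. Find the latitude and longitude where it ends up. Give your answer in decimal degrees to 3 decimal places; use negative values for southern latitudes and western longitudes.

Apply the spherical direct solution leg by leg, carrying full precision between legs.
Leg 1: from (17.411°, -141.756°), δ = 1899.1/3958.8 = 0.479716 rad, θ = 208.6° → φ = -6.961°, λ = -154.616°.
Leg 2: from (-6.961°, -154.616°), δ = 1689.9/3958.8 = 0.426872 rad, θ = 43° → φ = 10.967°, λ = -137.901°.

latitude 10.967°, longitude -137.901°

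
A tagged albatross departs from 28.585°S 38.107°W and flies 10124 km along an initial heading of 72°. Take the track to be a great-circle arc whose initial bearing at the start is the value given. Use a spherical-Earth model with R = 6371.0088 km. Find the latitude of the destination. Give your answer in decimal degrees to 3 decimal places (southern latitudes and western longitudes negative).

δ = 10124/6371.0088 = 1.589073 rad (91.0472°).
With φ₁ = -28.585° = -0.498902 rad and θ = 72° = 1.256637 rad:
Destination latitude: φ₂ = arcsin( sin φ₁ cos δ + cos φ₁ sin δ cos θ ) = arcsin(0.280049) = 16.263°.
Δλ = atan2( sin θ sin δ cos φ₁ , cos δ − sin φ₁ sin φ₂ ) = atan2(0.834991, 0.115717) = 1.433089 rad = 82.110°.
λ₂ = λ₁ + Δλ = 44.003°.

latitude 16.263°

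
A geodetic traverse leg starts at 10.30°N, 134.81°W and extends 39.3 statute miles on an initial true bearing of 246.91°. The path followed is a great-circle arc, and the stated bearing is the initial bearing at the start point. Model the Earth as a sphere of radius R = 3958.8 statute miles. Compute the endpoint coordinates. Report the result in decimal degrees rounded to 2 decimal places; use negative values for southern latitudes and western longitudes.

latitude 10.08°, longitude -135.34°

δ = 39.3/3958.8 = 0.009927 rad (0.5688°).
Start latitude φ₁ = 0.179769 rad; initial bearing θ = 4.309392 rad.
Applying the spherical law of cosines for sides, sin φ₂ = sin φ₁ cos δ + cos φ₁ sin δ cos θ = 0.174963, so φ₂ = 10.08°.
Δλ = atan2( sin θ sin δ cos φ₁ , cos δ − sin φ₁ sin φ₂ ) = atan2(-0.008985, 0.968667) = -0.009275 rad = -0.53°.
λ₂ = -134.81° + -0.53° = -135.34°.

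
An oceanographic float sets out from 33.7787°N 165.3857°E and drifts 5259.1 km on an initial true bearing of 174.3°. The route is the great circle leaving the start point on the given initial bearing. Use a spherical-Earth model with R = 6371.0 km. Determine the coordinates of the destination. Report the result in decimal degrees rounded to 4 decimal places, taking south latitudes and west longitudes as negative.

latitude -13.3396°, longitude 169.6875°

Central angle δ = d/R = 0.825475 rad.
With φ₁ = 33.7787° = 0.589550 rad and θ = 174.3° = 3.042109 rad:
Applying the spherical law of cosines for sides, sin φ₂ = sin φ₁ cos δ + cos φ₁ sin δ cos θ = -0.230723, so φ₂ = -13.3396°.
Δλ = atan2( sin θ sin δ cos φ₁ , cos δ − sin φ₁ sin φ₂ ) = atan2(0.060666, 0.806487) = 0.075081 rad = 4.3018°.
λ₂ = λ₁ + Δλ = 169.6875°.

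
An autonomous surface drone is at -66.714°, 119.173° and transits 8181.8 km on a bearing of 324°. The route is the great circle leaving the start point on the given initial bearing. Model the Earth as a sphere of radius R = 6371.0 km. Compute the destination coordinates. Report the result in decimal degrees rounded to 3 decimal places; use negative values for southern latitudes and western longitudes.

The arc subtends δ = 8181.8/6371 = 1.284225 rad at the centre.
Start latitude φ₁ = -1.164379 rad; initial bearing θ = 5.654867 rad.
sin φ₂ = sin φ₁ cos δ + cos φ₁ sin δ cos θ = (-0.918543)(0.282665) + (0.395321)(0.959219)(0.809017) = 0.047139
φ₂ = asin(0.047139) = 0.047157 rad = 2.702°.
Then Δλ = atan2(-0.222888, 0.325964) = -0.599757 rad, from sin θ sin δ cos φ₁ over cos δ − sin φ₁ sin φ₂.
λ₂ = λ₁ + Δλ = 84.809°.

latitude 2.702°, longitude 84.809°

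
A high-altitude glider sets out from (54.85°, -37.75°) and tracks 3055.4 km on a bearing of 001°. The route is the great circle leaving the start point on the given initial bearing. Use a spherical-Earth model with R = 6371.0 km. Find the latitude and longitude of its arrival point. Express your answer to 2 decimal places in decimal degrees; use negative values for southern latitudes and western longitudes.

latitude 82.31°, longitude -34.30°

The arc subtends δ = 3055.4/6371 = 0.479579 rad at the centre.
With φ₁ = 54.85° = 0.957313 rad and θ = 1° = 0.017453 rad:
Destination latitude: φ₂ = arcsin( sin φ₁ cos δ + cos φ₁ sin δ cos θ ) = arcsin(0.991008) = 82.31°.
For the longitude increment, Δλ = atan2( sin θ sin δ cos φ₁, cos δ − sin φ₁ sin φ₂ ) = atan2(0.004636, 0.076894) = 3.45°.
λ₂ = λ₁ + Δλ = -34.30°.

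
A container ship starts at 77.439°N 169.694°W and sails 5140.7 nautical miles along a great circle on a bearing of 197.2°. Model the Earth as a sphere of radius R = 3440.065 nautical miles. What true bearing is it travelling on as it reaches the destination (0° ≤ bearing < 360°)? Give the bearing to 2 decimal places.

δ = 5140.7/3440.065 = 1.494361 rad (85.6206°).
Start latitude φ₁ = 1.351566 rad; initial bearing θ = 3.441789 rad.
sin φ₂ = sin φ₁ cos δ + cos φ₁ sin δ cos θ = (0.976065)(0.076361) + (0.217479)(0.997080)(-0.955278) = -0.132613
φ₂ = asin(-0.132613) = -0.133005 rad = -7.621°.
Δλ = atan2( sin θ sin δ cos φ₁ , cos δ − sin φ₁ sin φ₂ ) = atan2(-0.064122, 0.205800) = -0.302044 rad = -17.306°.
λ₂ = -169.694° + -17.306° = -187.000°, normalized to (−180°, 180°] → 173.000°.
The forward bearing on arrival equals the back-azimuth from the destination plus 180°.
Back-azimuth from P₂ (-7.62°, 173.00°) to P₁ (77.44°, -169.69°), with Δλ' = λ₁ − λ₂ = -342.69°: atan2( sin Δλ' cos φ₁ , cos φ₂ sin φ₁ − sin φ₂ cos φ₁ cos Δλ' ) = 3.72°.
Final bearing = (3.72° + 180°) mod 360° = 183.72°.

final bearing 183.72°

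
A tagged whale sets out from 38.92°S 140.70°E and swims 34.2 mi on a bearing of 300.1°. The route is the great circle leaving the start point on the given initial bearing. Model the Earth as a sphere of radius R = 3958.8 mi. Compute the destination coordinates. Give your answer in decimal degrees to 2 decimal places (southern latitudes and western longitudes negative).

Angular distance δ = d/R = 34.2 / 3958.8 = 0.008639 rad.
Start latitude φ₁ = -0.679282 rad; initial bearing θ = 5.237733 rad.
Applying the spherical law of cosines for sides, sin φ₂ = sin φ₁ cos δ + cos φ₁ sin δ cos θ = -0.624840, so φ₂ = -38.67°.
Then Δλ = atan2(-0.005815, 0.607416) = -0.009573 rad, from sin θ sin δ cos φ₁ over cos δ − sin φ₁ sin φ₂.
λ₂ = λ₁ + Δλ = 140.15°.

latitude -38.67°, longitude 140.15°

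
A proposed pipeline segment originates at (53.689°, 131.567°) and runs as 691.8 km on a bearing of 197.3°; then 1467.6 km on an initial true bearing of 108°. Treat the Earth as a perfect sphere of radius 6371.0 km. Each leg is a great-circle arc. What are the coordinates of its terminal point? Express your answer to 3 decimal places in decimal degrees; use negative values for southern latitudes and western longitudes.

latitude 42.282°, longitude 145.890°

Apply the spherical direct solution leg by leg, carrying full precision between legs.
Leg 1: from (53.689°, 131.567°), δ = 691.8/6371 = 0.108586 rad, θ = 197.3° → φ = 47.714°, λ = 128.822°.
Leg 2: from (47.714°, 128.822°), δ = 1467.6/6371 = 0.230356 rad, θ = 108° → φ = 42.282°, λ = 145.890°.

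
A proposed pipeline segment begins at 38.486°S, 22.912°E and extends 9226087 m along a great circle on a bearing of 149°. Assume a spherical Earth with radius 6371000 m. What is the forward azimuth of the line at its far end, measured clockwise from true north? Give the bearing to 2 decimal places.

The arc subtends δ = 9226087/6371000 = 1.448138 rad at the centre.
Start latitude φ₁ = -0.671707 rad; initial bearing θ = 2.600541 rad.
Applying the spherical law of cosines for sides, sin φ₂ = sin φ₁ cos δ + cos φ₁ sin δ cos θ = -0.742057, so φ₂ = -47.907°.
Δλ = atan2( sin θ sin δ cos φ₁ , cos δ − sin φ₁ sin φ₂ ) = atan2(0.400122, -0.339449) = 2.274339 rad = 130.310°.
λ₂ = λ₁ + Δλ = 153.222°.
The forward bearing on arrival equals the back-azimuth from the destination plus 180°.
Back-azimuth from P₂ (-47.91°, 153.22°) to P₁ (-38.49°, 22.91°), with Δλ' = λ₁ − λ₂ = -130.31°: atan2( sin Δλ' cos φ₁ , cos φ₂ sin φ₁ − sin φ₂ cos φ₁ cos Δλ' ) = 216.97°.
Final bearing = (216.97° + 180°) mod 360° = 36.97°.

final bearing 36.97°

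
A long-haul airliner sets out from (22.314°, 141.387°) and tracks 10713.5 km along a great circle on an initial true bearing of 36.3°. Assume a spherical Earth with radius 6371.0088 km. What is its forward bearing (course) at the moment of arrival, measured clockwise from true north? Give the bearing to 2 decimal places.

final bearing 130.01°

The arc subtends δ = 10713.5/6371.0088 = 1.681602 rad at the centre.
Start latitude φ₁ = 0.389453 rad; initial bearing θ = 0.633555 rad.
sin φ₂ = sin φ₁ cos δ + cos φ₁ sin δ cos θ = (0.379682)(-0.110579) + (0.925117)(0.993867)(0.805928) = 0.699021
φ₂ = asin(0.699021) = 0.774027 rad = 44.348°.
Δλ = atan2( sin θ sin δ cos φ₁ , cos δ − sin φ₁ sin φ₂ ) = atan2(0.544323, -0.375985) = 2.175279 rad = 124.634°.
λ₂ = 141.387° + 124.634° = 266.021°, normalized to (−180°, 180°] → -93.979°.
The forward bearing on arrival equals the back-azimuth from the destination plus 180°.
Back-azimuth from P₂ (44.35°, -93.98°) to P₁ (22.31°, 141.39°), with Δλ' = λ₁ − λ₂ = 235.37°: atan2( sin Δλ' cos φ₁ , cos φ₂ sin φ₁ − sin φ₂ cos φ₁ cos Δλ' ) = 310.01°.
Final bearing = (310.01° + 180°) mod 360° = 130.01°.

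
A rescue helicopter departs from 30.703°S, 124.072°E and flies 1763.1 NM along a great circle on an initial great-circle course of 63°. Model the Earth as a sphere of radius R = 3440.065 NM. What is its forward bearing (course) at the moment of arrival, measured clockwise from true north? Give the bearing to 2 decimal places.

δ = 1763.1/3440.065 = 0.512519 rad (29.3652°).
Converting: φ₁ = -0.535868 rad, θ = 1.099557 rad.
Destination latitude: φ₂ = arcsin( sin φ₁ cos δ + cos φ₁ sin δ cos θ ) = arcsin(-0.253564) = -14.689°.
Δλ = atan2( sin θ sin δ cos φ₁ , cos δ − sin φ₁ sin φ₂ ) = atan2(0.375681, 0.742045) = 0.468657 rad = 26.852°.
λ₂ = 124.072° + 26.852° = 150.924°.
The forward bearing on arrival equals the back-azimuth from the destination plus 180°.
Back-azimuth from P₂ (-14.69°, 150.92°) to P₁ (-30.70°, 124.07°), with Δλ' = λ₁ − λ₂ = -26.85°: atan2( sin Δλ' cos φ₁ , cos φ₂ sin φ₁ − sin φ₂ cos φ₁ cos Δλ' ) = 232.37°.
Final bearing = (232.37° + 180°) mod 360° = 52.37°.

final bearing 52.37°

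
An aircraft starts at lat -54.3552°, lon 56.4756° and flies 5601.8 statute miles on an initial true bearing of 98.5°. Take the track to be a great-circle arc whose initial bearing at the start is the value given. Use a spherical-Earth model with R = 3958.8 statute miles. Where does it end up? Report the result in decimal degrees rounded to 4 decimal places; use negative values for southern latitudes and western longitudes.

Central angle δ = d/R = 1.415025 rad.
Start latitude φ₁ = -0.948677 rad; initial bearing θ = 1.719149 rad.
sin φ₂ = sin φ₁ cos δ + cos φ₁ sin δ cos θ = (-0.812645)(0.155142) + (0.582759)(0.987892)(-0.147809) = -0.211170
φ₂ = asin(-0.211170) = -0.212772 rad = -12.1909°.
Then Δλ = atan2(0.569379, -0.016464) = 1.599704 rad, from sin θ sin δ cos φ₁ over cos δ − sin φ₁ sin φ₂.
Hence λ₂ = 56.4756° + 91.6563° = 148.1319°.

latitude -12.1909°, longitude 148.1319°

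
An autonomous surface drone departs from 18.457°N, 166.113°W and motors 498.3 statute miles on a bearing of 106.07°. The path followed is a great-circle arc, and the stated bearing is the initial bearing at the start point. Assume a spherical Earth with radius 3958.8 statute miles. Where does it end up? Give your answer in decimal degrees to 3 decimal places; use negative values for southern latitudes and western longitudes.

Central angle δ = d/R = 0.125871 rad.
Start latitude φ₁ = 0.322135 rad; initial bearing θ = 1.851271 rad.
Destination latitude: φ₂ = arcsin( sin φ₁ cos δ + cos φ₁ sin δ cos θ ) = arcsin(0.281125) = 16.327°.
Δλ = atan2( sin θ sin δ cos φ₁ , cos δ − sin φ₁ sin φ₂ ) = atan2(0.114429, 0.903086) = 0.126037 rad = 7.221°.
λ₂ = -166.113° + 7.221° = -158.892°.

latitude 16.327°, longitude -158.892°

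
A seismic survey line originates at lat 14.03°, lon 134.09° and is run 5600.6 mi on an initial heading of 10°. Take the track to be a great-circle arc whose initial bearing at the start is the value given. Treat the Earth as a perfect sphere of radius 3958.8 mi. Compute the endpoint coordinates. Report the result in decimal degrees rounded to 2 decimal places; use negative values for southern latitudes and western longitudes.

Central angle δ = d/R = 1.414722 rad.
With φ₁ = 14.03° = 0.244870 rad and θ = 10° = 0.174533 rad:
Applying the spherical law of cosines for sides, sin φ₂ = sin φ₁ cos δ + cos φ₁ sin δ cos θ = 0.981500, so φ₂ = 78.96°.
For the longitude increment, Δλ = atan2( sin θ sin δ cos φ₁, cos δ − sin φ₁ sin φ₂ ) = atan2(0.166420, -0.082503) = 116.37°.
λ₂ = 134.09° + 116.37° = 250.46°, normalized to (−180°, 180°] → -109.54°.

latitude 78.96°, longitude -109.54°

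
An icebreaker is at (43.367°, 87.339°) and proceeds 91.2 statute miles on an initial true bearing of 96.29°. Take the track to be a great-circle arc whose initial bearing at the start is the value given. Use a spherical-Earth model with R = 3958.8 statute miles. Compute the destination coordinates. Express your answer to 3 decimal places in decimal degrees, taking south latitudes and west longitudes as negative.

latitude 43.208°, longitude 89.139°

The arc subtends δ = 91.2/3958.8 = 0.023037 rad at the centre.
Start latitude φ₁ = 0.756897 rad; initial bearing θ = 1.680578 rad.
Applying the spherical law of cosines for sides, sin φ₂ = sin φ₁ cos δ + cos φ₁ sin δ cos θ = 0.684652, so φ₂ = 43.208°.
Then Δλ = atan2(0.016645, 0.529605) = 0.031419 rad, from sin θ sin δ cos φ₁ over cos δ − sin φ₁ sin φ₂.
λ₂ = λ₁ + Δλ = 89.139°.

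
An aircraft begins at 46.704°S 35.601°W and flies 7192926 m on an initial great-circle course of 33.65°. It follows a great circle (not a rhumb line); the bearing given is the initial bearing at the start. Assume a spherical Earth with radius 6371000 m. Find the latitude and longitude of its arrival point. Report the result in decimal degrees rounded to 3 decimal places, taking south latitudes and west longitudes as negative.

δ = 7192926/6371000 = 1.129011 rad (64.6875°).
Start latitude φ₁ = -0.815139 rad; initial bearing θ = 0.587303 rad.
sin φ₂ = sin φ₁ cos δ + cos φ₁ sin δ cos θ = (-0.727821)(0.427554) + (0.685768)(0.903990)(0.832438) = 0.204868
φ₂ = asin(0.204868) = 0.206328 rad = 11.822°.
Δλ = atan2( sin θ sin δ cos φ₁ , cos δ − sin φ₁ sin φ₂ ) = atan2(0.343513, 0.576661) = 0.537246 rad = 30.782°.
λ₂ = -35.601° + 30.782° = -4.819°.

latitude 11.822°, longitude -4.819°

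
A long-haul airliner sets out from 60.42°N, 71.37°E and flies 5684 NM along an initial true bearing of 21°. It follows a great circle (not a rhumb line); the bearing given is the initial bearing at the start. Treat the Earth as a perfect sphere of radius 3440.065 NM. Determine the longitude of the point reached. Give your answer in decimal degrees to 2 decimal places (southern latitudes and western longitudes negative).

δ = 5684/3440.065 = 1.652294 rad (94.6695°).
With φ₁ = 60.42° = 1.054528 rad and θ = 21° = 0.366519 rad:
Destination latitude: φ₂ = arcsin( sin φ₁ cos δ + cos φ₁ sin δ cos θ ) = arcsin(0.388524) = 22.86°.
Δλ = atan2( sin θ sin δ cos φ₁ , cos δ − sin φ₁ sin φ₂ ) = atan2(0.176317, -0.419294) = 2.743532 rad = 157.19°.
λ₂ = 71.37° + 157.19° = 228.56°, normalized to (−180°, 180°] → -131.44°.

longitude -131.44°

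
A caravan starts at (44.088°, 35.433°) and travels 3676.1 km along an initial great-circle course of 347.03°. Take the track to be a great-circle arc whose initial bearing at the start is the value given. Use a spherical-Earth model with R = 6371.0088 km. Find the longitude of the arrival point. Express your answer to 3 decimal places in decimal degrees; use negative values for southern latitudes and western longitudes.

longitude 7.623°

Angular distance δ = d/R = 3676.1 / 6371.0088 = 0.577004 rad.
With φ₁ = 44.088° = 0.769481 rad and θ = 347.03° = 6.056816 rad:
Destination latitude: φ₂ = arcsin( sin φ₁ cos δ + cos φ₁ sin δ cos θ ) = arcsin(0.964951) = 74.786°.
Then Δλ = atan2(-0.087942, 0.166724) = -0.485384 rad, from sin θ sin δ cos φ₁ over cos δ − sin φ₁ sin φ₂.
λ₂ = λ₁ + Δλ = 7.623°.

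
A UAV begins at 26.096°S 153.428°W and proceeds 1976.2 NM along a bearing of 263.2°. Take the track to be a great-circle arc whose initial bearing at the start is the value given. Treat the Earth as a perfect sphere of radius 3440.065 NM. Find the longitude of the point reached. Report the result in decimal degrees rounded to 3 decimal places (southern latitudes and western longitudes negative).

Central angle δ = d/R = 0.574466 rad.
With φ₁ = -26.096° = -0.455461 rad and θ = 263.2° = 4.593707 rad:
Destination latitude: φ₂ = arcsin( sin φ₁ cos δ + cos φ₁ sin δ cos θ ) = arcsin(-0.427049) = -25.280°.
Δλ = atan2( sin θ sin δ cos φ₁ , cos δ − sin φ₁ sin φ₂ ) = atan2(-0.484560, 0.651634) = -0.639397 rad = -36.635°.
λ₂ = -153.428° + -36.635° = -190.063°, normalized to (−180°, 180°] → 169.937°.

longitude 169.937°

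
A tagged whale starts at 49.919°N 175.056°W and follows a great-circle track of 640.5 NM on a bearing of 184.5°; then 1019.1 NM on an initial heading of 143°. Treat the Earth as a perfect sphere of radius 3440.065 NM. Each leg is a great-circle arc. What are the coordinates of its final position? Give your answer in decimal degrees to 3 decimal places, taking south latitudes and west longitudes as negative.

latitude 25.153°, longitude -164.939°

Apply the spherical direct solution leg by leg, carrying full precision between legs.
Leg 1: from (49.919°, -175.056°), δ = 640.5/3440.065 = 0.186188 rad, θ = 184.5° → φ = 39.278°, λ = -176.131°.
Leg 2: from (39.278°, -176.131°), δ = 1019.1/3440.065 = 0.296244 rad, θ = 143° → φ = 25.153°, λ = -164.939°.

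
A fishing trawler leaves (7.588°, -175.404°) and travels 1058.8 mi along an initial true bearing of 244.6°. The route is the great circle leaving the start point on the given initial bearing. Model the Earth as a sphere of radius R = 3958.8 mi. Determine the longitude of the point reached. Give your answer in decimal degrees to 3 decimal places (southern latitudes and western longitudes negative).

Angular distance δ = d/R = 1058.8 / 3958.8 = 0.267455 rad.
Converting: φ₁ = 0.132436 rad, θ = 4.269075 rad.
Destination latitude: φ₂ = arcsin( sin φ₁ cos δ + cos φ₁ sin δ cos θ ) = arcsin(0.014989) = 0.859°.
Then Δλ = atan2(-0.236641, 0.962467) = -0.241087 rad, from sin θ sin δ cos φ₁ over cos δ − sin φ₁ sin φ₂.
λ₂ = -175.404° + -13.813° = -189.217°, normalized to (−180°, 180°] → 170.783°.

longitude 170.783°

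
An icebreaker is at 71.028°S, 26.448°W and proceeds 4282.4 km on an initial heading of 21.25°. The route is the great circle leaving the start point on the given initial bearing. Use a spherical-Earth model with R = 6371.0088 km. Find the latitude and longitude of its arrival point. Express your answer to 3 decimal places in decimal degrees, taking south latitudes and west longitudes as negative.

δ = 4282.4/6371.0088 = 0.672170 rad (38.5125°).
With φ₁ = -71.028° = -1.239672 rad and θ = 21.25° = 0.370882 rad:
Applying the spherical law of cosines for sides, sin φ₂ = sin φ₁ cos δ + cos φ₁ sin δ cos θ = -0.551292, so φ₂ = -33.456°.
Δλ = atan2( sin θ sin δ cos φ₁ , cos δ − sin φ₁ sin φ₂ ) = atan2(0.073372, 0.261128) = 0.273917 rad = 15.694°.
λ₂ = -26.448° + 15.694° = -10.754°.

latitude -33.456°, longitude -10.754°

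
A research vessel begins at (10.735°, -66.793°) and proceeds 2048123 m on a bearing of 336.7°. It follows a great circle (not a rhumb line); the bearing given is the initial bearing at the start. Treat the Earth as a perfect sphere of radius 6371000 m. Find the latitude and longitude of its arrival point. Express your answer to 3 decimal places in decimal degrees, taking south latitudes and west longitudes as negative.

latitude 27.506°, longitude -74.893°

Central angle δ = d/R = 0.321476 rad.
Start latitude φ₁ = 0.187361 rad; initial bearing θ = 5.876524 rad.
sin φ₂ = sin φ₁ cos δ + cos φ₁ sin δ cos θ = (0.186267)(0.948770) + (0.982499)(0.315967)(0.918446) = 0.461845
φ₂ = asin(0.461845) = 0.480074 rad = 27.506°.
For the longitude increment, Δλ = atan2( sin θ sin δ cos φ₁, cos δ − sin φ₁ sin φ₂ ) = atan2(-0.122792, 0.862744) = -8.100°.
Hence λ₂ = -66.793° + -8.100° = -74.893°.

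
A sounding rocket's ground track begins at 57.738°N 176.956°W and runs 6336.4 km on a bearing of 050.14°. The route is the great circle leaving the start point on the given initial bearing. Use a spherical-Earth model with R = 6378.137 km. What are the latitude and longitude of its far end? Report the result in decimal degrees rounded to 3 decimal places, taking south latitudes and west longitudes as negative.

latitude 48.435°, longitude -72.754°

δ = 6336.4/6378.137 = 0.993456 rad (56.9208°).
Converting: φ₁ = 1.007718 rad, θ = 0.875108 rad.
Destination latitude: φ₂ = arcsin( sin φ₁ cos δ + cos φ₁ sin δ cos θ ) = arcsin(0.748198) = 48.435°.
Δλ = atan2( sin θ sin δ cos φ₁ , cos δ − sin φ₁ sin φ₂ ) = atan2(0.343333, -0.086892) = 1.818674 rad = 104.202°.
Hence λ₂ = -176.956° + 104.202° = -72.754°.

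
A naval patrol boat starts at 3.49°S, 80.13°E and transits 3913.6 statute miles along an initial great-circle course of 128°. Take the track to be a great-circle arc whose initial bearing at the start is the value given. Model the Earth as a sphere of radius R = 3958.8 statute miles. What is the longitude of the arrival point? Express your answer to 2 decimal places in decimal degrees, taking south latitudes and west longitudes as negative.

The arc subtends δ = 3913.6/3958.8 = 0.988582 rad at the centre.
With φ₁ = -3.49° = -0.060912 rad and θ = 128° = 2.234021 rad:
Destination latitude: φ₂ = arcsin( sin φ₁ cos δ + cos φ₁ sin δ cos θ ) = arcsin(-0.546749) = -33.14°.
For the longitude increment, Δλ = atan2( sin θ sin δ cos φ₁, cos δ − sin φ₁ sin φ₂ ) = atan2(0.656963, 0.516591) = 51.82°.
λ₂ = λ₁ + Δλ = 131.95°.

longitude 131.95°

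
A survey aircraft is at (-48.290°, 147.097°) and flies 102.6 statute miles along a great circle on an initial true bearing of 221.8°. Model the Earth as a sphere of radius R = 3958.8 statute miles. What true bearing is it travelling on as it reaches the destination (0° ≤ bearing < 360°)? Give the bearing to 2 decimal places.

δ = 102.6/3958.8 = 0.025917 rad (1.4849°).
Start latitude φ₁ = -0.842819 rad; initial bearing θ = 3.871140 rad.
sin φ₂ = sin φ₁ cos δ + cos φ₁ sin δ cos θ = (-0.746522)(0.999664) + (0.665361)(0.025914)(-0.745476) = -0.759125
φ₂ = asin(-0.759125) = -0.861968 rad = -49.387°.
Then Δλ = atan2(-0.011492, 0.432961) = -0.026538 rad, from sin θ sin δ cos φ₁ over cos δ − sin φ₁ sin φ₂.
λ₂ = 147.097° + -1.520° = 145.577°.
The forward bearing on arrival equals the back-azimuth from the destination plus 180°.
Back-azimuth from P₂ (-49.39°, 145.58°) to P₁ (-48.29°, 147.10°), with Δλ' = λ₁ − λ₂ = 1.52°: atan2( sin Δλ' cos φ₁ , cos φ₂ sin φ₁ − sin φ₂ cos φ₁ cos Δλ' ) = 42.94°.
Final bearing = (42.94° + 180°) mod 360° = 222.94°.

final bearing 222.94°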